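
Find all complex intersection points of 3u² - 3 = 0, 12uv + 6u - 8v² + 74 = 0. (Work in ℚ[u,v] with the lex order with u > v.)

Compute a lex Gröbner basis by Buchberger's algorithm.
f_1 = 3u² - 3, LT = u².
f_2 = 12uv + 6u - 8v² + 74, LT = uv.

S(f_1,f_2): lcm = u²v. S = -½u² + ⅔uv² - 37/6u - v.
  leading term u²: subtract (-⅙)·f_1 from -½u² + ⅔uv² - 37/6u - v → ⅔uv² - 37/6u - v - ½
  leading term uv²: subtract (1/18v)·f_2 from ⅔uv² - 37/6u - v - ½ → -⅓uv - 37/6u + 4/9v³ - 46/9v - ½
  leading term uv: subtract (-1/36)·f_2 from -⅓uv - 37/6u + 4/9v³ - 46/9v - ½ → -6u + 4/9v³ - 2/9v² - 46/9v + 14/9
  leading term u: no divisor's leading term divides it; move -6u to the remainder.
  leading term v³: no divisor's leading term divides it; move 4/9v³ to the remainder.
  leading term v²: no divisor's leading term divides it; move -2/9v² to the remainder.
  leading term v: no divisor's leading term divides it; move -46/9v to the remainder.
  leading term 1: no divisor's leading term divides it; move 14/9 to the remainder.
  remainder -6u + 4/9v³ - 2/9v² - 46/9v + 14/9 ≠ 0; add h_3 = -6u + 4/9v³ - 2/9v² - 46/9v + 14/9 to the basis.

S(f_1,h_3): lcm = u². S = 2/27uv³ - 1/27uv² - 23/27uv + 7/27u - 1.
  leading term uv³: subtract (1/162v²)·f_2 from 2/27uv³ - 1/27uv² - 23/27uv + 7/27u - 1 → -2/27uv² - 23/27uv + 7/27u + 4/81v⁴ - 37/81v² - 1
  leading term uv²: subtract (-1/162v)·f_2 from -2/27uv² - 23/27uv + 7/27u + 4/81v⁴ - 37/81v² - 1 → -22/27uv + 7/27u + 4/81v⁴ - 4/81v³ - 37/81v² + 37/81v - 1
  leading term uv: subtract (-11/162)·f_2 from -22/27uv + 7/27u + 4/81v⁴ - 4/81v³ - 37/81v² + 37/81v - 1 → ⅔u + 4/81v⁴ - 4/81v³ - v² + 37/81v + 326/81
  leading term u: subtract (-1/9)·h_3 from ⅔u + 4/81v⁴ - 4/81v³ - v² + 37/81v + 326/81 → 4/81v⁴ - 83/81v² - 1/9v + 340/81
  leading term v⁴: no divisor's leading term divides it; move 4/81v⁴ to the remainder.
  leading term v²: no divisor's leading term divides it; move -83/81v² to the remainder.
  leading term v: no divisor's leading term divides it; move -1/9v to the remainder.
  leading term 1: no divisor's leading term divides it; move 340/81 to the remainder.
  remainder 4/81v⁴ - 83/81v² - 1/9v + 340/81 ≠ 0; add h_4 = 4/81v⁴ - 83/81v² - 1/9v + 340/81 to the basis.

The other S-polynomials (S(f_2,h_3), S(f_1,h_4), S(f_2,h_4), S(h_3,h_4)) all reduce to 0 modulo the current basis, so we have a Gröbner basis.
Inter-reduce: drop elements whose leading term is divisible by another's, tail-reduce, and make monic.
Reduced Gröbner basis: {u - 2/27v³ + 1/27v² + 23/27v - 7/27, v⁴ - 83/4v² - 9/4v + 85}.

From the last basis element, v⁴ - 83/4v² - 9/4v + 85 = 0, so v takes values in {-5/2, 4, -3/4 + sqrt(145)/4, -sqrt(145)/4 - 3/4}. Each choice, substituted upward through the basis, yields the corresponding point(s) of the solution set.
  v = -5/2: the earlier basis element becomes u - 1 = 0, giving u = 1 — point (1, -5/2).
  v = 4: the earlier basis element becomes u - 1 = 0, giving u = 1 — point (1, 4).
  v = -3/4 + sqrt(145)/4: the earlier basis element becomes u + 1 = 0, giving u = -1 — point (-1, -3/4 + sqrt(145)/4).
  v = -sqrt(145)/4 - 3/4: the earlier basis element becomes u + 1 = 0, giving u = -1 — point (-1, -sqrt(145)/4 - 3/4).
Substituting each solution back into the original system confirms all equations vanish.

{(1, -5/2), (1, 4), (-1, -3/4 + sqrt(145)/4), (-1, -sqrt(145)/4 - 3/4)}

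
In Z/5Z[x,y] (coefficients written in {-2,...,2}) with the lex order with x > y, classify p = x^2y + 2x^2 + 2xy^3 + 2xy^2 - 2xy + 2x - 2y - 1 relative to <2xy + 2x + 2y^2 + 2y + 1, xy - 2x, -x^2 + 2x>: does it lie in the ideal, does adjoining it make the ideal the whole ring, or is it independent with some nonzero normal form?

x^2y + 2x^2 + 2xy^3 + 2xy^2 - 2xy + 2x - 2y - 1 is independent of I; its normal form modulo I is -2y - 1.

First compute the reduced Gröbner basis of I by Buchberger's algorithm.
f_1 = 2xy + 2x + 2y^2 + 2y + 1, LT = xy.
f_2 = xy - 2x, LT = xy.
f_3 = -x^2 + 2x, LT = x^2.

S(f_1,f_2): lcm = xy. S = -2x + y^2 + y - 2.
  reduce S modulo (f_1, f_2, f_3):
  remainder -2x + y^2 + y - 2 ≠ 0; add h_4 = -2x + y^2 + y - 2 to the basis.

S(f_1,f_3): lcm = x^2y. S = x^2 + xy^2 - 2xy - 2x.
  reduce S modulo (f_1, f_2, f_3, h_4):
  remainder -y^3 + y^2 - y + 1 ≠ 0; add h_5 = -y^3 + y^2 - y + 1 to the basis.

The other S-polynomials (S(f_2,f_3), S(f_1,h_4), S(f_2,h_4), S(f_3,h_4), S(f_1,h_5), S(f_2,h_5), S(f_3,h_5), S(h_4,h_5)) all reduce to 0 modulo the current basis, so we have a Gröbner basis.
Inter-reduce: drop elements whose leading term is divisible by another's, tail-reduce, and make monic.
Reduced Gröbner basis: {x + 2y^2 + 2y + 1, y^3 - y^2 + y - 1}.
Label its elements g_1 = x + 2y^2 + 2y + 1, g_2 = y^3 - y^2 + y - 1.

Reduce p = x^2y + 2x^2 + 2xy^3 + 2xy^2 - 2xy + 2x - 2y - 1 modulo G:
  leading term x^2y: subtract (xy)·g_1 from x^2y + 2x^2 + 2xy^3 + 2xy^2 - 2xy + 2x - 2y - 1 → 2x^2 + 2xy + 2x - 2y - 1
  leading term x^2: subtract (2x)·g_1 from 2x^2 + 2xy + 2x - 2y - 1 → xy^2 - 2xy - 2y - 1
  leading term xy^2: subtract (y^2)·g_1 from xy^2 - 2xy - 2y - 1 → -2xy - 2y^4 - 2y^3 - y^2 - 2y - 1
  leading term xy: subtract (-2y)·g_1 from -2xy - 2y^4 - 2y^3 - y^2 - 2y - 1 → -2y^4 + 2y^3 - 2y^2 - 1
  leading term y^4: subtract (-2y)·g_2 from -2y^4 + 2y^3 - 2y^2 - 1 → -2y - 1
  leading term y: no divisor's leading term divides it; move -2y to the remainder.
  leading term 1: no divisor's leading term divides it; move -1 to the remainder.
  normal form = -2y - 1.
The normal form is nonzero, so p ∉ I. Since p minus its normal form lies in I, I + (p) = I + (r) where r = -2y - 1; decide whether this ideal is the whole ring.
Run Buchberger on G together with r (pairs among the g_i already reduce to 0 since G is a Gröbner basis):
g_1 = x + 2y^2 + 2y + 1, LT = x.
g_2 = y^3 - y^2 + y - 1, LT = y^3.
r = -2y - 1, LT = y.

The S-polynomials (S(g_1,g_2), S(g_1,r), S(g_2,r)) all reduce to 0 modulo the current basis, so we have a Gröbner basis.
Inter-reduce: drop elements whose leading term is divisible by another's, tail-reduce, and make monic.
Reduced Gröbner basis: {x - 2, y - 2}.
The reduced Gröbner basis of I + (p) is {x - 2, y - 2} ≠ {1}, a proper ideal, so the enlarged system stays consistent: p is independent of I, with normal form -2y - 1.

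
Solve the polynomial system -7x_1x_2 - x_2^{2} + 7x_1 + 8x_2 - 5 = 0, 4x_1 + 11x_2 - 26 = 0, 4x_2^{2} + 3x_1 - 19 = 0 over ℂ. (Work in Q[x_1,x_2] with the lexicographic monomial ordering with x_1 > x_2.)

Compute a lex Gröbner basis by Buchberger's algorithm.
f_1 = -7x_1x_2 + 7x_1 - x_2^{2} + 8x_2 - 5, LT = x_1x_2.
f_2 = 4x_1 + 11x_2 - 26, LT = x_1.
f_3 = 3x_1 + 4x_2^{2} - 19, LT = x_1.

S(f_1,f_2): lcm = x_1x_2. S = -x_1 - \tfrac{73}{28}x_2^{2} + \tfrac{75}{14}x_2 + \tfrac{5}{7}.
  leading term x_1: subtract (-\tfrac{1}{4})·f_2 from -x_1 - \tfrac{73}{28}x_2^{2} + \tfrac{75}{14}x_2 + \tfrac{5}{7} → -\tfrac{73}{28}x_2^{2} + \tfrac{227}{28}x_2 - \tfrac{81}{14}
  leading term x_2^{2}: no divisor's leading term divides it; move -\tfrac{73}{28}x_2^{2} to the remainder.
  leading term x_2: no divisor's leading term divides it; move \tfrac{227}{28}x_2 to the remainder.
  leading term 1: no divisor's leading term divides it; move -\tfrac{81}{14} to the remainder.
  remainder -\tfrac{73}{28}x_2^{2} + \tfrac{227}{28}x_2 - \tfrac{81}{14} ≠ 0; add h_4 = -\tfrac{73}{28}x_2^{2} + \tfrac{227}{28}x_2 - \tfrac{81}{14} to the basis.

S(f_1,f_3): lcm = x_1x_2. S = -x_1 - \tfrac{4}{3}x_2^{3} + \tfrac{1}{7}x_2^{2} + \tfrac{109}{21}x_2 + \tfrac{5}{7}.
  leading term x_1: subtract (-\tfrac{1}{4})·f_2 from -x_1 - \tfrac{4}{3}x_2^{3} + \tfrac{1}{7}x_2^{2} + \tfrac{109}{21}x_2 + \tfrac{5}{7} → -\tfrac{4}{3}x_2^{3} + \tfrac{1}{7}x_2^{2} + \tfrac{667}{84}x_2 - \tfrac{81}{14}
  leading term x_2^{3}: subtract (\tfrac{112}{219}x_2)·h_4 from -\tfrac{4}{3}x_2^{3} + \tfrac{1}{7}x_2^{2} + \tfrac{667}{84}x_2 - \tfrac{81}{14} → -\tfrac{6137}{1533}x_2^{2} + \tfrac{66835}{6132}x_2 - \tfrac{81}{14}
  leading term x_2^{2}: subtract (\tfrac{24548}{15987})·h_4 from -\tfrac{6137}{1533}x_2^{2} + \tfrac{66835}{6132}x_2 - \tfrac{81}{14} → -\tfrac{33021}{21316}x_2 + \tfrac{33021}{10658}
  leading term x_2: no divisor's leading term divides it; move -\tfrac{33021}{21316}x_2 to the remainder.
  leading term 1: no divisor's leading term divides it; move \tfrac{33021}{10658} to the remainder.
  remainder -\tfrac{33021}{21316}x_2 + \tfrac{33021}{10658} ≠ 0; add h_5 = -\tfrac{33021}{21316}x_2 + \tfrac{33021}{10658} to the basis.

The other S-polynomials (S(f_2,f_3), S(f_1,h_4), S(f_2,h_4), S(f_3,h_4), S(f_1,h_5), S(f_2,h_5), S(f_3,h_5), S(h_4,h_5)) all reduce to 0 modulo the current basis, so we have a Gröbner basis.
Inter-reduce: drop elements whose leading term is divisible by another's, tail-reduce, and make monic.
Reduced Gröbner basis: {x_1 - 1, x_2 - 2}.

The lex basis is triangular: the last element involves only x_2. Solving x_2 - 2 = 0 gives x_2 ∈ {2}; substituting each value into the earlier elements determines the remaining variables.
  x_2 = 2: the earlier basis element becomes x_1 - 1 = 0, giving x_1 = 1 — point (1, 2).
Check: every point annihilates each of the original generators.

{(1, 2)}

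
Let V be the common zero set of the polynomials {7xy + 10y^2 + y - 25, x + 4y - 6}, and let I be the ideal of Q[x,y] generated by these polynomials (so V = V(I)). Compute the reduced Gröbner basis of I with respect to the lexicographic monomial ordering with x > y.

G = {x + 4y - 6, y^2 - 43/18y + 25/18}

f_1 = 7xy + 10y^2 + y - 25, LT = xy.
f_2 = x + 4y - 6, LT = x.

S(f_1,f_2): lcm = xy. S = -18/7y^2 + 43/7y - 25/7.
  leading term y^2: no divisor's leading term divides it; move -18/7y^2 to the remainder.
  leading term y: no divisor's leading term divides it; move 43/7y to the remainder.
  leading term 1: no divisor's leading term divides it; move -25/7 to the remainder.
  remainder -18/7y^2 + 43/7y - 25/7 ≠ 0; add g_3 = -18/7y^2 + 43/7y - 25/7 to the basis.

The other S-polynomials (S(f_1,g_3), S(f_2,g_3)) all reduce to 0 modulo the current basis, so we have a Gröbner basis.
Inter-reduce: drop elements whose leading term is divisible by another's, tail-reduce, and make monic.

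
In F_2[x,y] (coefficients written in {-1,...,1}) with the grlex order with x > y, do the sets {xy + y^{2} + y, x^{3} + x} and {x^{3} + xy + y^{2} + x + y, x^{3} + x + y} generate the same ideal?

For a fixed monomial order, each ideal has a unique reduced Gröbner basis; comparing bases decides equality.
Buchberger on the first generating set:
f_1 = xy + y^{2} + y, LT = xy.
f_2 = x^{3} + x, LT = x^{3}.

S(f_1,f_2): lcm = x^{3}y. S = x^{2}y^{2} + x^{2}y + xy.
  leading term x^{2}y^{2}: subtract (xy)·f_1 from x^{2}y^{2} + x^{2}y + xy → xy^{3} + x^{2}y + xy^{2} + xy
  leading term xy^{3}: subtract (y^{2})·f_1 from xy^{3} + x^{2}y + xy^{2} + xy → y^{4} + x^{2}y + xy^{2} + y^{3} + xy
  leading term y^{4}: no divisor's leading term divides it; move y^{4} to the remainder.
  leading term x^{2}y: subtract (x)·f_1 from x^{2}y + xy^{2} + y^{3} + xy → y^{3}
  leading term y^{3}: no divisor's leading term divides it; move y^{3} to the remainder.
  remainder y^{4} + y^{3} ≠ 0; add g_3 = y^{4} + y^{3} to the basis.

The other S-polynomials (S(f_1,g_3), S(f_2,g_3)) all reduce to 0 modulo the current basis, so we have a Gröbner basis.
Inter-reduce: drop elements whose leading term is divisible by another's, tail-reduce, and make monic.
Reduced Gröbner basis: {y^{4} + y^{3}, x^{3} + x, xy + y^{2} + y}.

Buchberger on the second generating set:
h_1 = x^{3} + xy + y^{2} + x + y, LT = x^{3}.
h_2 = x^{3} + x + y, LT = x^{3}.

S(h_1,h_2): lcm = x^{3}. S = xy + y^{2}.
  leading term xy: no divisor's leading term divides it; move xy to the remainder.
  leading term y^{2}: no divisor's leading term divides it; move y^{2} to the remainder.
  remainder xy + y^{2} ≠ 0; add k_3 = xy + y^{2} to the basis.

S(h_1,k_3): lcm = x^{3}y. S = x^{2}y^{2} + xy^{2} + y^{3} + xy + y^{2}.
  leading term x^{2}y^{2}: subtract (xy)·k_3 from x^{2}y^{2} + xy^{2} + y^{3} + xy + y^{2} → xy^{3} + xy^{2} + y^{3} + xy + y^{2}
  leading term xy^{3}: subtract (y^{2})·k_3 from xy^{3} + xy^{2} + y^{3} + xy + y^{2} → y^{4} + xy^{2} + y^{3} + xy + y^{2}
  leading term y^{4}: no divisor's leading term divides it; move y^{4} to the remainder.
  leading term xy^{2}: subtract (y)·k_3 from xy^{2} + y^{3} + xy + y^{2} → xy + y^{2}
  leading term xy: subtract (1)·k_3 from xy + y^{2} → 0
  remainder y^{4} ≠ 0; add k_4 = y^{4} to the basis.

The other S-polynomials (S(h_2,k_3), S(h_1,k_4), S(h_2,k_4), S(k_3,k_4)) all reduce to 0 modulo the current basis, so we have a Gröbner basis.
Inter-reduce: drop elements whose leading term is divisible by another's, tail-reduce, and make monic.
Reduced Gröbner basis: {y^{4}, x^{3} + x + y, xy + y^{2}}.

Since the reduced bases disagree, the two ideals are not the same.

No, the ideals differ.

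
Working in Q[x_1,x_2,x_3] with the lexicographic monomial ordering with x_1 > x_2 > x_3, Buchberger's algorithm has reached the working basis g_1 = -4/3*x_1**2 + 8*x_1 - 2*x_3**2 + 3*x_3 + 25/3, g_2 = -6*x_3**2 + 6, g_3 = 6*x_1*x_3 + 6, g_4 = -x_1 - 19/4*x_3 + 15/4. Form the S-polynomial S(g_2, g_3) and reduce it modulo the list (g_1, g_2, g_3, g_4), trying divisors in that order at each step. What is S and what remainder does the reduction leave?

S(g_2, g_3) = -x_1 - x_3; remainder on division = 15/4*x_3 - 15/4.

lcm(LM(g_2), LM(g_3)) = x_1*x_3**2.
S = (lcm/LT(g_2))·g_2 − (lcm/LT(g_3))·g_3 = -x_1 - x_3.
Reduce S modulo (g_1, g_2, g_3, g_4) in that order:
  leading term x_1: subtract (1)·g_4 from -x_1 - x_3 → 15/4*x_3 - 15/4
  leading term x_3: no divisor's leading term divides it; move 15/4*x_3 to the remainder.
  leading term 1: no divisor's leading term divides it; move -15/4 to the remainder.
The remainder 15/4*x_3 - 15/4 is nonzero, so it would be added as the next basis element.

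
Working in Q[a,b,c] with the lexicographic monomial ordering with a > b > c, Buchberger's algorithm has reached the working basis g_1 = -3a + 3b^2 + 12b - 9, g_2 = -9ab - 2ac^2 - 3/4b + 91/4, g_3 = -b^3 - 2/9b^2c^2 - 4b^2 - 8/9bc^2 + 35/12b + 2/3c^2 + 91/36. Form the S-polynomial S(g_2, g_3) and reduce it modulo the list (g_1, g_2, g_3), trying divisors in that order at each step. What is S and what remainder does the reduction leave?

lcm(LM(g_2), LM(g_3)) = ab^3.
S = (lcm/LT(g_2))·g_2 − (lcm/LT(g_3))·g_3 = -4ab^2 - 8/9abc^2 + 35/12ab + 2/3ac^2 + 91/36a + 1/12b^3 - 91/36b^2.
Reduce S modulo (g_1, g_2, g_3) in that order:
  leading term ab^2: subtract (4/3b^2)·g_1 from -4ab^2 - 8/9abc^2 + 35/12ab + 2/3ac^2 + 91/36a + 1/12b^3 - 91/36b^2 → -8/9abc^2 + 35/12ab + 2/3ac^2 + 91/36a - 4b^4 - 191/12b^3 + 341/36b^2
  leading term abc^2: subtract (8/27bc^2)·g_1 from -8/9abc^2 + 35/12ab + 2/3ac^2 + 91/36a - 4b^4 - 191/12b^3 + 341/36b^2 → 35/12ab + 2/3ac^2 + 91/36a - 4b^4 - 8/9b^3c^2 - 191/12b^3 - 32/9b^2c^2 + 341/36b^2 + 8/3bc^2
  leading term ab: subtract (-35/36b)·g_1 from 35/12ab + 2/3ac^2 + 91/36a - 4b^4 - 8/9b^3c^2 - 191/12b^3 - 32/9b^2c^2 + 341/36b^2 + 8/3bc^2 → 2/3ac^2 + 91/36a - 4b^4 - 8/9b^3c^2 - 13b^3 - 32/9b^2c^2 + 761/36b^2 + 8/3bc^2 - 35/4b
  leading term ac^2: subtract (-2/9c^2)·g_1 from 2/3ac^2 + 91/36a - 4b^4 - 8/9b^3c^2 - 13b^3 - 32/9b^2c^2 + 761/36b^2 + 8/3bc^2 - 35/4b → 91/36a - 4b^4 - 8/9b^3c^2 - 13b^3 - 26/9b^2c^2 + 761/36b^2 + 16/3bc^2 - 35/4b - 2c^2
  leading term a: subtract (-91/108)·g_1 from 91/36a - 4b^4 - 8/9b^3c^2 - 13b^3 - 26/9b^2c^2 + 761/36b^2 + 16/3bc^2 - 35/4b - 2c^2 → -4b^4 - 8/9b^3c^2 - 13b^3 - 26/9b^2c^2 + 71/3b^2 + 16/3bc^2 + 49/36b - 2c^2 - 91/12
  leading term b^4: subtract (4b)·g_3 from -4b^4 - 8/9b^3c^2 - 13b^3 - 26/9b^2c^2 + 71/3b^2 + 16/3bc^2 + 49/36b - 2c^2 - 91/12 → 3b^3 + 2/3b^2c^2 + 12b^2 + 8/3bc^2 - 35/4b - 2c^2 - 91/12
  leading term b^3: subtract (-3)·g_3 from 3b^3 + 2/3b^2c^2 + 12b^2 + 8/3bc^2 - 35/4b - 2c^2 - 91/12 → 0
The remainder is 0, so this S-polynomial contributes no new basis element.
An S-polynomial is built so that the two leading terms cancel; whether anything survives reduction is exactly the Gröbner-basis criterion.

S(g_2, g_3) = -4ab^2 - 8/9abc^2 + 35/12ab + 2/3ac^2 + 91/36a + 1/12b^3 - 91/36b^2; remainder on division = 0.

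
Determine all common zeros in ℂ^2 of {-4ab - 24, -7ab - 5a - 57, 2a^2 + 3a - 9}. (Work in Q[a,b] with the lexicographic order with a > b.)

Compute a lex Gröbner basis by Buchberger's algorithm.
f_1 = -4ab - 24, LT = ab.
f_2 = -7ab - 5a - 57, LT = ab.
f_3 = 2a^2 + 3a - 9, LT = a^2.

S(f_1,f_2): lcm = ab. S = -5/7a - 15/7.
  leading term a: no divisor's leading term divides it; move -5/7a to the remainder.
  leading term 1: no divisor's leading term divides it; move -15/7 to the remainder.
  remainder -5/7a - 15/7 ≠ 0; add h_4 = -5/7a - 15/7 to the basis.

S(f_1,f_3): lcm = a^2b. S = -3/2ab + 6a + 9/2b.
  leading term ab: subtract (3/8)·f_1 from -3/2ab + 6a + 9/2b → 6a + 9/2b + 9
  leading term a: subtract (-42/5)·h_4 from 6a + 9/2b + 9 → 9/2b - 9
  leading term b: no divisor's leading term divides it; move 9/2b to the remainder.
  leading term 1: no divisor's leading term divides it; move -9 to the remainder.
  remainder 9/2b - 9 ≠ 0; add h_5 = 9/2b - 9 to the basis.

The other S-polynomials (S(f_2,f_3), S(f_1,h_4), S(f_2,h_4), S(f_3,h_4), S(f_1,h_5), S(f_2,h_5), S(f_3,h_5), S(h_4,h_5)) all reduce to 0 modulo the current basis, so we have a Gröbner basis.
Inter-reduce: drop elements whose leading term is divisible by another's, tail-reduce, and make monic.
Reduced Gröbner basis: {a + 3, b - 2}.

From the last basis element, b - 2 = 0, so b takes values in {2}. Each choice, substituted upward through the basis, yields the corresponding point(s) of the solution set.
  b = 2: the earlier basis element becomes a + 3 = 0, giving a = -3 — point (-3, 2).
Each listed point satisfies every original equation (direct substitution).
Zero-dimensionality of the ideal guarantees finitely many solutions over ℂ.

{(-3, 2)}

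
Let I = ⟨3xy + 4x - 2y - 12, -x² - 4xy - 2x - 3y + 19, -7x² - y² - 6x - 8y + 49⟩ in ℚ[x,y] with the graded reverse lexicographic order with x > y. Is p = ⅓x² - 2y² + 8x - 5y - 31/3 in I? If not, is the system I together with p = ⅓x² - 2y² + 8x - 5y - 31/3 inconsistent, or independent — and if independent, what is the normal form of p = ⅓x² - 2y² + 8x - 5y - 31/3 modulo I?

First compute the reduced Gröbner basis of I by Buchberger's algorithm.
f_1 = 3xy + 4x - 2y - 12, LT = xy.
f_2 = -x² - 4xy - 2x - 3y + 19, LT = x².
f_3 = -7x² - y² - 6x - 8y + 49, LT = x².

S(f_1,f_2): lcm = x²y. S = -4xy² + 4/3x² - 8/3xy - 3y² - 4x + 19y.
  leading term xy²: subtract (-4/3y)·f_1 from -4xy² + 4/3x² - 8/3xy - 3y² - 4x + 19y → 4/3x² + 8/3xy - 17/3y² - 4x + 3y
  leading term x²: subtract (-4/3)·f_2 from 4/3x² + 8/3xy - 17/3y² - 4x + 3y → -8/3xy - 17/3y² - 20/3x - y + 76/3
  leading term xy: subtract (-8/9)·f_1 from -8/3xy - 17/3y² - 20/3x - y + 76/3 → -17/3y² - 28/9x - 25/9y + 44/3
  leading term y²: no divisor's leading term divides it; move -17/3y² to the remainder.
  leading term x: no divisor's leading term divides it; move -28/9x to the remainder.
  leading term y: no divisor's leading term divides it; move -25/9y to the remainder.
  leading term 1: no divisor's leading term divides it; move 44/3 to the remainder.
  remainder -17/3y² - 28/9x - 25/9y + 44/3 ≠ 0; add h_4 = -17/3y² - 28/9x - 25/9y + 44/3 to the basis.

S(f_1,f_3): lcm = x²y. S = -1/7y³ + 4/3x² - 32/21xy - 8/7y² - 4x + 7y.
  leading term y³: subtract (3/119y)·h_4 from -1/7y³ + 4/3x² - 32/21xy - 8/7y² - 4x + 7y → 4/3x² - 172/119xy - 383/357y² - 4x + 789/119y
  leading term x²: subtract (-4/3)·f_2 from 4/3x² - 172/119xy - 383/357y² - 4x + 789/119y → -2420/357xy - 383/357y² - 20/3x + 313/119y + 76/3
  leading term xy: subtract (-2420/1071)·f_1 from -2420/357xy - 383/357y² - 20/3x + 313/119y + 76/3 → -383/357y² + 2540/1071x - 17/9y - 212/119
  leading term y²: subtract (383/2023)·h_4 from -383/357y² + 2540/1071x - 17/9y - 212/119 → 17968/6069x - 8272/6069y - 3952/867
  leading term x: no divisor's leading term divides it; move 17968/6069x to the remainder.
  leading term y: no divisor's leading term divides it; move -8272/6069y to the remainder.
  leading term 1: no divisor's leading term divides it; move -3952/867 to the remainder.
  remainder 17968/6069x - 8272/6069y - 3952/867 ≠ 0; add h_5 = 17968/6069x - 8272/6069y - 3952/867 to the basis.

S(f_2,f_3): lcm = x². S = 4xy - 1/7y² + 8/7x + 13/7y - 12.
  leading term xy: subtract (4/3)·f_1 from 4xy - 1/7y² + 8/7x + 13/7y - 12 → -1/7y² - 88/21x + 95/21y + 4
  leading term y²: subtract (3/119)·h_4 from -1/7y² - 88/21x + 95/21y + 4 → -1468/357x + 1640/357y + 432/119
  leading term x: subtract (-6239/4492)·h_5 from -1468/357x + 1640/357y + 432/119 → 63692/23583y - 63692/23583
  leading term y: no divisor's leading term divides it; move 63692/23583y to the remainder.
  leading term 1: no divisor's leading term divides it; move -63692/23583 to the remainder.
  remainder 63692/23583y - 63692/23583 ≠ 0; add h_6 = 63692/23583y - 63692/23583 to the basis.

The other S-polynomials (S(f_1,h_4), S(f_2,h_4), S(f_3,h_4), S(f_1,h_5), S(f_2,h_5), S(f_3,h_5), S(h_4,h_5), S(f_1,h_6), S(f_2,h_6), S(f_3,h_6), S(h_4,h_6), S(h_5,h_6)) all reduce to 0 modulo the current basis, so we have a Gröbner basis.
Inter-reduce: drop elements whose leading term is divisible by another's, tail-reduce, and make monic.
Reduced Gröbner basis: {x - 2, y - 1}.
Label its elements g_1 = x - 2, g_2 = y - 1.

Reduce p = ⅓x² - 2y² + 8x - 5y - 31/3 modulo G:
  leading term x²: subtract (⅓x)·g_1 from ⅓x² - 2y² + 8x - 5y - 31/3 → -2y² + 26/3x - 5y - 31/3
  leading term y²: subtract (-2y)·g_2 from -2y² + 26/3x - 5y - 31/3 → 26/3x - 7y - 31/3
  leading term x: subtract (26/3)·g_1 from 26/3x - 7y - 31/3 → -7y + 7
  leading term y: subtract (-7)·g_2 from -7y + 7 → 0
  normal form = 0.
Since the normal form is 0, p ∈ I.

⅓x² - 2y² + 8x - 5y - 31/3 lies in I (it reduces to 0).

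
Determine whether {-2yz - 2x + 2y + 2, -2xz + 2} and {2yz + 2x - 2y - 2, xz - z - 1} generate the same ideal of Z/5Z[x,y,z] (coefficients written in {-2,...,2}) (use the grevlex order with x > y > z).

Two ideals are equal iff their reduced Gröbner bases coincide (the reduced basis is unique for a fixed ordering).
Buchberger on the first generating set:
f_1 = -2yz - 2x + 2y + 2, LT = yz.
f_2 = -2xz + 2, LT = xz.

S(f_1,f_2): lcm = xyz. S = x^{2} - xy - x + y.
  reduce S modulo (f_1, f_2):
  remainder x^{2} - xy - x + y ≠ 0; add g_3 = x^{2} - xy - x + y to the basis.

The other S-polynomials (S(f_1,g_3), S(f_2,g_3)) all reduce to 0 modulo the current basis, so we have a Gröbner basis.
Inter-reduce: drop elements whose leading term is divisible by another's, tail-reduce, and make monic.
Reduced Gröbner basis: {x^{2} - xy - x + y, xz - 1, yz + x - y - 1}.

Buchberger on the second generating set:
h_1 = 2yz + 2x - 2y - 2, LT = yz.
h_2 = xz - z - 1, LT = xz.

S(h_1,h_2): lcm = xyz. S = x^{2} - xy + yz - x + y.
  reduce S modulo (h_1, h_2):
  remainder x^{2} - xy - 2x + 2y + 1 ≠ 0; add k_3 = x^{2} - xy - 2x + 2y + 1 to the basis.

The other S-polynomials (S(h_1,k_3), S(h_2,k_3)) all reduce to 0 modulo the current basis, so we have a Gröbner basis.
Inter-reduce: drop elements whose leading term is divisible by another's, tail-reduce, and make monic.
Reduced Gröbner basis: {x^{2} - xy - 2x + 2y + 1, xz - z - 1, yz + x - y - 1}.

These differ, so the ideals are not equal.

No, the ideals differ.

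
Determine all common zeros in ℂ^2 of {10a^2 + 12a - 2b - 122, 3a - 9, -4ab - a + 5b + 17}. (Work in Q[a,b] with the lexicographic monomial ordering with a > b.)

Compute a lex Gröbner basis by Buchberger's algorithm.
f_1 = 10a^2 + 12a - 2b - 122, LT = a^2.
f_2 = 3a - 9, LT = a.
f_3 = -4ab - a + 5b + 17, LT = ab.

S(f_1,f_2): lcm = a^2. S = 21/5a - 1/5b - 61/5.
  leading term a: subtract (7/5)·f_2 from 21/5a - 1/5b - 61/5 → -1/5b + 2/5
  leading term b: no divisor's leading term divides it; move -1/5b to the remainder.
  leading term 1: no divisor's leading term divides it; move 2/5 to the remainder.
  remainder -1/5b + 2/5 ≠ 0; add h_4 = -1/5b + 2/5 to the basis.

S(f_1,f_3): lcm = a^2b. S = -1/4a^2 + 49/20ab + 17/4a - 1/5b^2 - 61/5b.
  leading term a^2: subtract (-1/40)·f_1 from -1/4a^2 + 49/20ab + 17/4a - 1/5b^2 - 61/5b → 49/20ab + 91/20a - 1/5b^2 - 49/4b - 61/20
  leading term ab: subtract (49/60b)·f_2 from 49/20ab + 91/20a - 1/5b^2 - 49/4b - 61/20 → 91/20a - 1/5b^2 - 49/10b - 61/20
  leading term a: subtract (91/60)·f_2 from 91/20a - 1/5b^2 - 49/10b - 61/20 → -1/5b^2 - 49/10b + 53/5
  leading term b^2: subtract (b)·h_4 from -1/5b^2 - 49/10b + 53/5 → -53/10b + 53/5
  leading term b: subtract (53/2)·h_4 from -53/10b + 53/5 → 0
  remainder 0.

S(f_2,f_3): lcm = ab. S = -1/4a - 7/4b + 17/4.
  leading term a: subtract (-1/12)·f_2 from -1/4a - 7/4b + 17/4 → -7/4b + 7/2
  leading term b: subtract (35/4)·h_4 from -7/4b + 7/2 → 0
  remainder 0.

S(f_1,h_4): leading monomials are coprime, so the S-polynomial reduces to 0 (Buchberger's first criterion).
S(f_2,h_4): leading monomials are coprime, so the S-polynomial reduces to 0 (Buchberger's first criterion).
S(f_3,h_4): lcm = ab. S = 9/4a - 5/4b - 17/4.
  leading term a: subtract (3/4)·f_2 from 9/4a - 5/4b - 17/4 → -5/4b + 5/2
  leading term b: subtract (25/4)·h_4 from -5/4b + 5/2 → 0
  remainder 0.

Every S-polynomial of the final basis reduces to 0, so we have a Gröbner basis.
Inter-reduce: drop elements whose leading term is divisible by another's, tail-reduce, and make monic.
Reduced Gröbner basis: {a - 3, b - 2}.

A lex Gröbner basis eliminates variables successively. Here b - 2 depends only on b, with roots {2}; lifting each root through the earlier basis elements recovers the full solutions.
  b = 2: the earlier basis element becomes a - 3 = 0, giving a = 3 — point (3, 2).
Check: every point annihilates each of the original generators.

{(3, 2)}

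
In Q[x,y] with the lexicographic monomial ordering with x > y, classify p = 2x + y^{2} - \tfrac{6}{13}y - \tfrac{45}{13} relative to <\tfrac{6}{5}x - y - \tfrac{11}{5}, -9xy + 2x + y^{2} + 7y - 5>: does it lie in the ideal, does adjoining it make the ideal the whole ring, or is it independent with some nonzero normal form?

2x + y^{2} - \tfrac{6}{13}y - \tfrac{45}{13} lies in I (it reduces to 0).

First compute the reduced Gröbner basis of I by Buchberger's algorithm.
f_1 = \tfrac{6}{5}x - y - \tfrac{11}{5}, LT = x.
f_2 = -9xy + 2x + y^{2} + 7y - 5, LT = xy.

S(f_1,f_2): lcm = xy. S = \tfrac{2}{9}x - \tfrac{13}{18}y^{2} - \tfrac{19}{18}y - \tfrac{5}{9}.
  leading term x: subtract (\tfrac{5}{27})·f_1 from \tfrac{2}{9}x - \tfrac{13}{18}y^{2} - \tfrac{19}{18}y - \tfrac{5}{9} → -\tfrac{13}{18}y^{2} - \tfrac{47}{54}y - \tfrac{4}{27}
  leading term y^{2}: no divisor's leading term divides it; move -\tfrac{13}{18}y^{2} to the remainder.
  leading term y: no divisor's leading term divides it; move -\tfrac{47}{54}y to the remainder.
  leading term 1: no divisor's leading term divides it; move -\tfrac{4}{27} to the remainder.
  remainder -\tfrac{13}{18}y^{2} - \tfrac{47}{54}y - \tfrac{4}{27} ≠ 0; add h_3 = -\tfrac{13}{18}y^{2} - \tfrac{47}{54}y - \tfrac{4}{27} to the basis.

The other S-polynomials (S(f_1,h_3), S(f_2,h_3)) all reduce to 0 modulo the current basis, so we have a Gröbner basis.
Inter-reduce: drop elements whose leading term is divisible by another's, tail-reduce, and make monic.
Reduced Gröbner basis: {x - \tfrac{5}{6}y - \tfrac{11}{6}, y^{2} + \tfrac{47}{39}y + \tfrac{8}{39}}.
Label its elements g_1 = x - \tfrac{5}{6}y - \tfrac{11}{6}, g_2 = y^{2} + \tfrac{47}{39}y + \tfrac{8}{39}.

Reduce p = 2x + y^{2} - \tfrac{6}{13}y - \tfrac{45}{13} modulo G:
  leading term x: subtract (2)·g_1 from 2x + y^{2} - \tfrac{6}{13}y - \tfrac{45}{13} → y^{2} + \tfrac{47}{39}y + \tfrac{8}{39}
  leading term y^{2}: subtract (1)·g_2 from y^{2} + \tfrac{47}{39}y + \tfrac{8}{39} → 0
  normal form = 0.
Since the normal form is 0, p ∈ I.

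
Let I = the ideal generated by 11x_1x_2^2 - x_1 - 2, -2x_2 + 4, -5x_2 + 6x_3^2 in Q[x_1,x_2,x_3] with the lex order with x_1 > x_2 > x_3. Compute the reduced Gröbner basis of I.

The reduced Gröbner basis is the canonical form of the ideal for this ordering.

f_1 = 11x_1x_2^2 - x_1 - 2, LT = x_1x_2^2.
f_2 = -2x_2 + 4, LT = x_2.
f_3 = -5x_2 + 6x_3^2, LT = x_2.

S(f_1,f_2): lcm = x_1x_2^2. S = 2x_1x_2 - 1/11x_1 - 2/11.
  leading term x_1x_2: subtract (-x_1)·f_2 from 2x_1x_2 - 1/11x_1 - 2/11 → 43/11x_1 - 2/11
  leading term x_1: no divisor's leading term divides it; move 43/11x_1 to the remainder.
  leading term 1: no divisor's leading term divides it; move -2/11 to the remainder.
  remainder 43/11x_1 - 2/11 ≠ 0; add g_4 = 43/11x_1 - 2/11 to the basis.

S(f_1,f_3): lcm = x_1x_2^2. S = 6/5x_1x_2x_3^2 - 1/11x_1 - 2/11.
  leading term x_1x_2x_3^2: subtract (-3/5x_1x_3^2)·f_2 from 6/5x_1x_2x_3^2 - 1/11x_1 - 2/11 → 12/5x_1x_3^2 - 1/11x_1 - 2/11
  leading term x_1x_3^2: subtract (132/215x_3^2)·g_4 from 12/5x_1x_3^2 - 1/11x_1 - 2/11 → -1/11x_1 + 24/215x_3^2 - 2/11
  leading term x_1: subtract (-1/43)·g_4 from -1/11x_1 + 24/215x_3^2 - 2/11 → 24/215x_3^2 - 8/43
  leading term x_3^2: no divisor's leading term divides it; move 24/215x_3^2 to the remainder.
  leading term 1: no divisor's leading term divides it; move -8/43 to the remainder.
  remainder 24/215x_3^2 - 8/43 ≠ 0; add g_5 = 24/215x_3^2 - 8/43 to the basis.

The other S-polynomials (S(f_2,f_3), S(f_1,g_4), S(f_2,g_4), S(f_3,g_4), S(f_1,g_5), S(f_2,g_5), S(f_3,g_5), S(g_4,g_5)) all reduce to 0 modulo the current basis, so we have a Gröbner basis.
Inter-reduce: drop elements whose leading term is divisible by another's, tail-reduce, and make monic.

G = {x_1 - 2/43, x_2 - 2, x_3^2 - 5/3}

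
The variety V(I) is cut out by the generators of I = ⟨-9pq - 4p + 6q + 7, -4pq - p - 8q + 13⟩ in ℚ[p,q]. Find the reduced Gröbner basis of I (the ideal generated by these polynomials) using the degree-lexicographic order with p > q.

G = {q² - 17/32q - 15/32, p - 96/7q + 89/7}

f_1 = -9pq - 4p + 6q + 7, LT = pq.
f_2 = -4pq - p - 8q + 13, LT = pq.

S(f_1,f_2): lcm = pq. S = 7/36p - 8/3q + 89/36.
  reduce S modulo (f_1, f_2):
  remainder 7/36p - 8/3q + 89/36 ≠ 0; add g_3 = 7/36p - 8/3q + 89/36 to the basis.

S(f_1,g_3): lcm = pq. S = 96/7q² + 4/9p - 281/21q - 7/9.
  reduce S modulo (f_1, f_2, g_3):
  remainder 96/7q² - 51/7q - 45/7 ≠ 0; add g_4 = 96/7q² - 51/7q - 45/7 to the basis.

The other S-polynomials (S(f_2,g_3), S(f_1,g_4), S(f_2,g_4), S(g_3,g_4)) all reduce to 0 modulo the current basis, so we have a Gröbner basis.
Inter-reduce: drop elements whose leading term is divisible by another's, tail-reduce, and make monic.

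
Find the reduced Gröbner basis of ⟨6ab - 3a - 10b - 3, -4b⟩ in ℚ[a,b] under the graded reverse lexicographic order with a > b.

G = {a + 1, b}

f_1 = 6ab - 3a - 10b - 3, LT = ab.
f_2 = -4b, LT = b.

S(f_1,f_2): lcm = ab. S = -½a - 5/3b - ½.
  reduce S modulo (f_1, f_2):
  remainder -½a - ½ ≠ 0; add g_3 = -½a - ½ to the basis.

The other S-polynomials (S(f_1,g_3), S(f_2,g_3)) all reduce to 0 modulo the current basis, so we have a Gröbner basis.
Inter-reduce: drop elements whose leading term is divisible by another's, tail-reduce, and make monic.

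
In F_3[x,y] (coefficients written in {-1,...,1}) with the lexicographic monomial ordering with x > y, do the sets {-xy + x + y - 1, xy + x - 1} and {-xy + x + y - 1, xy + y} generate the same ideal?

Equality of ideals is decidable: compute both reduced Gröbner bases (unique for the ordering) and check whether they agree.
Buchberger on the first generating set:
f_1 = -xy + x + y - 1, LT = xy.
f_2 = xy + x - 1, LT = xy.

S(f_1,f_2): lcm = xy. S = x - y - 1.
  leading term x: no divisor's leading term divides it; move x to the remainder.
  leading term y: no divisor's leading term divides it; move -y to the remainder.
  leading term 1: no divisor's leading term divides it; move -1 to the remainder.
  remainder x - y - 1 ≠ 0; add g_3 = x - y - 1 to the basis.

S(f_1,g_3): lcm = xy. S = -x + y^{2} + 1.
  leading term x: subtract (-1)·g_3 from -x + y^{2} + 1 → y^{2} - y
  leading term y^{2}: no divisor's leading term divides it; move y^{2} to the remainder.
  leading term y: no divisor's leading term divides it; move -y to the remainder.
  remainder y^{2} - y ≠ 0; add g_4 = y^{2} - y to the basis.

S(f_2,g_3): lcm = xy. S = x + y^{2} + y - 1.
  leading term x: subtract (1)·g_3 from x + y^{2} + y - 1 → y^{2} - y
  leading term y^{2}: subtract (1)·g_4 from y^{2} - y → 0
  remainder 0.

S(f_1,g_4): lcm = xy^{2}. S = -y^{2} + y.
  leading term y^{2}: subtract (-1)·g_4 from -y^{2} + y → 0
  remainder 0.

S(f_2,g_4): lcm = xy^{2}. S = -xy - y.
  leading term xy: subtract (1)·f_1 from -xy - y → -x + y + 1
  leading term x: subtract (-1)·g_3 from -x + y + 1 → 0
  remainder 0.

S(g_3,g_4): leading monomials are coprime, so the S-polynomial reduces to 0 (Buchberger's first criterion).
Every S-polynomial of the final basis reduces to 0, so we have a Gröbner basis.
Inter-reduce: drop elements whose leading term is divisible by another's, tail-reduce, and make monic.
Reduced Gröbner basis: {x - y - 1, y^{2} - y}.

Buchberger on the second generating set:
h_1 = -xy + x + y - 1, LT = xy.
h_2 = xy + y, LT = xy.

S(h_1,h_2): lcm = xy. S = -x + y + 1.
  leading term x: no divisor's leading term divides it; move -x to the remainder.
  leading term y: no divisor's leading term divides it; move y to the remainder.
  leading term 1: no divisor's leading term divides it; move 1 to the remainder.
  remainder -x + y + 1 ≠ 0; add k_3 = -x + y + 1 to the basis.

S(h_1,k_3): lcm = xy. S = -x + y^{2} + 1.
  leading term x: subtract (1)·k_3 from -x + y^{2} + 1 → y^{2} - y
  leading term y^{2}: no divisor's leading term divides it; move y^{2} to the remainder.
  leading term y: no divisor's leading term divides it; move -y to the remainder.
  remainder y^{2} - y ≠ 0; add k_4 = y^{2} - y to the basis.

S(h_2,k_3): lcm = xy. S = y^{2} - y.
  leading term y^{2}: subtract (1)·k_4 from y^{2} - y → 0
  remainder 0.

S(h_1,k_4): lcm = xy^{2}. S = -y^{2} + y.
  leading term y^{2}: subtract (-1)·k_4 from -y^{2} + y → 0
  remainder 0.

S(h_2,k_4): lcm = xy^{2}. S = xy + y^{2}.
  leading term xy: subtract (-1)·h_1 from xy + y^{2} → x + y^{2} + y - 1
  leading term x: subtract (-1)·k_3 from x + y^{2} + y - 1 → y^{2} - y
  leading term y^{2}: subtract (1)·k_4 from y^{2} - y → 0
  remainder 0.

S(k_3,k_4): leading monomials are coprime, so the S-polynomial reduces to 0 (Buchberger's first criterion).
Every S-polynomial of the final basis reduces to 0, so we have a Gröbner basis.
Inter-reduce: drop elements whose leading term is divisible by another's, tail-reduce, and make monic.
Reduced Gröbner basis: {x - y - 1, y^{2} - y}.

Same reduced basis, so the two generating sets span the same ideal.

Yes, the ideals are equal.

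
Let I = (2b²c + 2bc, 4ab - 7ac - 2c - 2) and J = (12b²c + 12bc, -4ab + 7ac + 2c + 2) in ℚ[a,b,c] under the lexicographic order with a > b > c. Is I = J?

Yes, the ideals are equal.

Two ideals are equal iff their reduced Gröbner bases coincide (the reduced basis is unique for a fixed ordering).
Buchberger on the first generating set:
f_1 = 2b²c + 2bc, LT = b²c.
f_2 = 4ab - 7ac - 2c - 2, LT = ab.

S(f_1,f_2): lcm = ab²c. S = 7/4abc² + abc + ½bc² + ½bc.
  leading term abc²: subtract (7/16c²)·f_2 from 7/4abc² + abc + ½bc² + ½bc → abc + 49/16ac³ + ½bc² + ½bc + ⅞c³ + ⅞c²
  leading term abc: subtract (¼c)·f_2 from abc + 49/16ac³ + ½bc² + ½bc + ⅞c³ + ⅞c² → 49/16ac³ + 7/4ac² + ½bc² + ½bc + ⅞c³ + 11/8c² + ½c
  leading term ac³: no divisor's leading term divides it; move 49/16ac³ to the remainder.
  leading term ac²: no divisor's leading term divides it; move 7/4ac² to the remainder.
  leading term bc²: no divisor's leading term divides it; move ½bc² to the remainder.
  leading term bc: no divisor's leading term divides it; move ½bc to the remainder.
  leading term c³: no divisor's leading term divides it; move ⅞c³ to the remainder.
  leading term c²: no divisor's leading term divides it; move 11/8c² to the remainder.
  leading term c: no divisor's leading term divides it; move ½c to the remainder.
  remainder 49/16ac³ + 7/4ac² + ½bc² + ½bc + ⅞c³ + 11/8c² + ½c ≠ 0; add g_3 = 49/16ac³ + 7/4ac² + ½bc² + ½bc + ⅞c³ + 11/8c² + ½c to the basis.

The other S-polynomials (S(f_1,g_3), S(f_2,g_3)) all reduce to 0 modulo the current basis, so we have a Gröbner basis.
Inter-reduce: drop elements whose leading term is divisible by another's, tail-reduce, and make monic.
Reduced Gröbner basis: {ab - 7/4ac - ½c - ½, ac³ + 4/7ac² + 8/49bc² + 8/49bc + 2/7c³ + 22/49c² + 8/49c, b²c + bc}.

Buchberger on the second generating set:
h_1 = 12b²c + 12bc, LT = b²c.
h_2 = -4ab + 7ac + 2c + 2, LT = ab.

S(h_1,h_2): lcm = ab²c. S = 7/4abc² + abc + ½bc² + ½bc.
  leading term abc²: subtract (-7/16c²)·h_2 from 7/4abc² + abc + ½bc² + ½bc → abc + 49/16ac³ + ½bc² + ½bc + ⅞c³ + ⅞c²
  leading term abc: subtract (-¼c)·h_2 from abc + 49/16ac³ + ½bc² + ½bc + ⅞c³ + ⅞c² → 49/16ac³ + 7/4ac² + ½bc² + ½bc + ⅞c³ + 11/8c² + ½c
  leading term ac³: no divisor's leading term divides it; move 49/16ac³ to the remainder.
  leading term ac²: no divisor's leading term divides it; move 7/4ac² to the remainder.
  leading term bc²: no divisor's leading term divides it; move ½bc² to the remainder.
  leading term bc: no divisor's leading term divides it; move ½bc to the remainder.
  leading term c³: no divisor's leading term divides it; move ⅞c³ to the remainder.
  leading term c²: no divisor's leading term divides it; move 11/8c² to the remainder.
  leading term c: no divisor's leading term divides it; move ½c to the remainder.
  remainder 49/16ac³ + 7/4ac² + ½bc² + ½bc + ⅞c³ + 11/8c² + ½c ≠ 0; add k_3 = 49/16ac³ + 7/4ac² + ½bc² + ½bc + ⅞c³ + 11/8c² + ½c to the basis.

The other S-polynomials (S(h_1,k_3), S(h_2,k_3)) all reduce to 0 modulo the current basis, so we have a Gröbner basis.
Inter-reduce: drop elements whose leading term is divisible by another's, tail-reduce, and make monic.
Reduced Gröbner basis: {ab - 7/4ac - ½c - ½, ac³ + 4/7ac² + 8/49bc² + 8/49bc + 2/7c³ + 22/49c² + 8/49c, b²c + bc}.

These coincide, so the ideals are equal.
The choice of monomial ordering does not affect the verdict — as long as both bases are computed under the same ordering, their equality decides ideal equality.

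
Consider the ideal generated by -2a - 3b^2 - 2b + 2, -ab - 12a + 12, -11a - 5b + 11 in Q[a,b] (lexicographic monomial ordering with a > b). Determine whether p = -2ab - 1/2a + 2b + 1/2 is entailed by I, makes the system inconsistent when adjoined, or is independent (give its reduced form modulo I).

-2ab - 1/2a + 2b + 1/2 lies in I (it reduces to 0).

First compute the reduced Gröbner basis of I by Buchberger's algorithm.
f_1 = -2a - 3b^2 - 2b + 2, LT = a.
f_2 = -ab - 12a + 12, LT = ab.
f_3 = -11a - 5b + 11, LT = a.

S(f_1,f_2): lcm = ab. S = -12a + 3/2b^3 + b^2 - b + 12.
  leading term a: subtract (6)·f_1 from -12a + 3/2b^3 + b^2 - b + 12 → 3/2b^3 + 19b^2 + 11b
  leading term b^3: no divisor's leading term divides it; move 3/2b^3 to the remainder.
  leading term b^2: no divisor's leading term divides it; move 19b^2 to the remainder.
  leading term b: no divisor's leading term divides it; move 11b to the remainder.
  remainder 3/2b^3 + 19b^2 + 11b ≠ 0; add h_4 = 3/2b^3 + 19b^2 + 11b to the basis.

S(f_1,f_3): lcm = a. S = 3/2b^2 + 6/11b.
  leading term b^2: no divisor's leading term divides it; move 3/2b^2 to the remainder.
  leading term b: no divisor's leading term divides it; move 6/11b to the remainder.
  remainder 3/2b^2 + 6/11b ≠ 0; add h_5 = 3/2b^2 + 6/11b to the basis.

S(f_2,f_3): lcm = ab. S = 12a - 5/11b^2 + b - 12.
  leading term a: subtract (-6)·f_1 from 12a - 5/11b^2 + b - 12 → -203/11b^2 - 11b
  leading term b^2: subtract (-406/33)·h_5 from -203/11b^2 - 11b → -519/121b
  leading term b: no divisor's leading term divides it; move -519/121b to the remainder.
  remainder -519/121b ≠ 0; add h_6 = -519/121b to the basis.

The other S-polynomials (S(f_1,h_4), S(f_2,h_4), S(f_3,h_4), S(f_1,h_5), S(f_2,h_5), S(f_3,h_5), S(h_4,h_5), S(f_1,h_6), S(f_2,h_6), S(f_3,h_6), S(h_4,h_6), S(h_5,h_6)) all reduce to 0 modulo the current basis, so we have a Gröbner basis.
Inter-reduce: drop elements whose leading term is divisible by another's, tail-reduce, and make monic.
Reduced Gröbner basis: {a - 1, b}.
Label its elements g_1 = a - 1, g_2 = b.

Reduce p = -2ab - 1/2a + 2b + 1/2 modulo G:
  leading term ab: subtract (-2b)·g_1 from -2ab - 1/2a + 2b + 1/2 → -1/2a + 1/2
  leading term a: subtract (-1/2)·g_1 from -1/2a + 1/2 → 0
  normal form = 0.
Since the normal form is 0, p ∈ I.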